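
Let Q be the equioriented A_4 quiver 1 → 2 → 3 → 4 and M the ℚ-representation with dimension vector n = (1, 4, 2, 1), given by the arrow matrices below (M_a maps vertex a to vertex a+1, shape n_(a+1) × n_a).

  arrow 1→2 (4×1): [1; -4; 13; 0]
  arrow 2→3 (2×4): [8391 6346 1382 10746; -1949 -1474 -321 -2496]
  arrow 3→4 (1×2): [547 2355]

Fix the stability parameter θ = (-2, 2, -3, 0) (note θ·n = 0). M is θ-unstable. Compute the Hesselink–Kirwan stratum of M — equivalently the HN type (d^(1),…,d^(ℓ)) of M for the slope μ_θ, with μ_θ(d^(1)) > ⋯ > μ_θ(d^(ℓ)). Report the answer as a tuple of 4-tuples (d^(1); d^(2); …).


Interval decomposition of M: I[1,4], I[2,2]^2, I[2,3].
HN type (ℓ=4): μ^(1)=2; μ^(2)=0; μ^(3)=-1/2; μ^(4)=-2

((0, 2, 0, 0); (0, 0, 0, 1); (0, 2, 2, 0); (1, 0, 0, 0))


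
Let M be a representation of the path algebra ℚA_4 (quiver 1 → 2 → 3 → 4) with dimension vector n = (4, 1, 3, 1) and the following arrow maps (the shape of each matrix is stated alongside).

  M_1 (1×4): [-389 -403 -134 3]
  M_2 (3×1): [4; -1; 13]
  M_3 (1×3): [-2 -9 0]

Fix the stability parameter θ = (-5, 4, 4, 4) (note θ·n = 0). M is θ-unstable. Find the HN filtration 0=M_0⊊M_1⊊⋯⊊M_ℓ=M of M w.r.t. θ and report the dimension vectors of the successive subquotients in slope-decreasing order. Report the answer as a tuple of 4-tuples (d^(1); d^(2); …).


Barcode: M ≅ I[1,1]^3, I[1,4], I[3,3]^2. HN layers by μ_θ (2 steps, strictly decreasing):
  μ^(1)=4; μ^(2)=-5

((0, 1, 3, 1); (4, 0, 0, 0))


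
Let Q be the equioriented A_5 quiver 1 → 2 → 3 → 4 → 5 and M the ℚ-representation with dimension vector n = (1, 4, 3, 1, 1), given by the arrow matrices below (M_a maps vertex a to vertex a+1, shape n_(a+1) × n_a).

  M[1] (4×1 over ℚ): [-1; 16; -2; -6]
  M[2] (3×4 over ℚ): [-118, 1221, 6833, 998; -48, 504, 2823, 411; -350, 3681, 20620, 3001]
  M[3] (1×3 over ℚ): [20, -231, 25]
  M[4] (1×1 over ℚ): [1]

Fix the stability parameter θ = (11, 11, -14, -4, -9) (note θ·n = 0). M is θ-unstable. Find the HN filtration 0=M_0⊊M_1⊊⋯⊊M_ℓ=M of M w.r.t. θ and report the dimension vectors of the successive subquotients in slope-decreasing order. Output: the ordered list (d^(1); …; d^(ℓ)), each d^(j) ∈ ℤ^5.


Interval decomposition of M: I[1,2], I[2,2], I[2,3], I[2,5], I[3,3].
HN type (ℓ=4): μ^(1)=11; μ^(2)=-3/2; μ^(3)=-4; μ^(4)=-14

((1, 2, 0, 0, 0); (0, 1, 1, 0, 0); (0, 1, 1, 1, 1); (0, 0, 1, 0, 0))


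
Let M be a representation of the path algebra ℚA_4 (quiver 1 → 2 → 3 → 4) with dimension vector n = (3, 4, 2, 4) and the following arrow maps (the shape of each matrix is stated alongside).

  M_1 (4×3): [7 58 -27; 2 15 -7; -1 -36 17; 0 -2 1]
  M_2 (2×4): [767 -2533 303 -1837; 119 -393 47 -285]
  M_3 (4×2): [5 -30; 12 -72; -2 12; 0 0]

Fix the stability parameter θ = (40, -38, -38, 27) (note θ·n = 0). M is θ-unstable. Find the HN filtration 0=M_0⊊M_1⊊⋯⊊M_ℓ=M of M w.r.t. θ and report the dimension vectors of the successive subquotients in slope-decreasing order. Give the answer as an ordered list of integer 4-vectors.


Barcode: M ≅ I[1,2], I[1,3], I[1,4], I[2,2], I[4,4]^3. HN layers by μ_θ (4 steps, strictly decreasing):
  μ^(1)=27; μ^(2)=1; μ^(3)=-12; μ^(4)=-38

((0, 0, 0, 4); (1, 1, 0, 0); (2, 2, 2, 0); (0, 1, 0, 0))


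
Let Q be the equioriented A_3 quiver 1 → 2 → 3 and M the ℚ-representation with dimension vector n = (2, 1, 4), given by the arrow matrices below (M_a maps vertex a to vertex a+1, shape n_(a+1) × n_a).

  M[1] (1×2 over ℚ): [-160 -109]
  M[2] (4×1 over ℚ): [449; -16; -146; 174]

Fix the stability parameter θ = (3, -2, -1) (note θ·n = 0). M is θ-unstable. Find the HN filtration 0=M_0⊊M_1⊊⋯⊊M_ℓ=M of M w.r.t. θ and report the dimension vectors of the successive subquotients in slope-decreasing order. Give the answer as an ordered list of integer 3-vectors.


Barcode: M ≅ I[1,1], I[1,3], I[3,3]^3. HN layers by μ_θ (3 steps, strictly decreasing):
  μ^(1)=3; μ^(2)=0; μ^(3)=-1

((1, 0, 0); (1, 1, 1); (0, 0, 3))


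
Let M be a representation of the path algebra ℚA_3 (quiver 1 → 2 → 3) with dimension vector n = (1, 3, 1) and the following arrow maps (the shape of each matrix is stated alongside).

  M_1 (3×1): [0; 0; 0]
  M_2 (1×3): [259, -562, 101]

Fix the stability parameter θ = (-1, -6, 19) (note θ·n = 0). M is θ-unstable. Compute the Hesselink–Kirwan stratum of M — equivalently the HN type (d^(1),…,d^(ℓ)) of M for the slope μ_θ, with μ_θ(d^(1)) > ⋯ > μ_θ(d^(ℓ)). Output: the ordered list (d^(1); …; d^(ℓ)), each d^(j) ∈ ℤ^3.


Barcode: M ≅ I[1,1], I[2,2]^2, I[2,3]. HN layers by μ_θ (3 steps, strictly decreasing):
  μ^(1)=19; μ^(2)=-1; μ^(3)=-6

((0, 0, 1); (1, 0, 0); (0, 3, 0))


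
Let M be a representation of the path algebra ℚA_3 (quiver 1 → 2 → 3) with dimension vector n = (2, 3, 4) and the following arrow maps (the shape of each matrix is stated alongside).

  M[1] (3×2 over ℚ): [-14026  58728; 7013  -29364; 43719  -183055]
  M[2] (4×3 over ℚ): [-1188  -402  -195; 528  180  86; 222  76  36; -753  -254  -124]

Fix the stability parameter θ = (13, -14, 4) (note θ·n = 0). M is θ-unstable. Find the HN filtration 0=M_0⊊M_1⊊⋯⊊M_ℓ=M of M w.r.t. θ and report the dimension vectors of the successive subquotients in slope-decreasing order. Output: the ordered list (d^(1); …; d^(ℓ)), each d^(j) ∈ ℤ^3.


Interval decomposition of M: I[1,3]^2, I[2,2], I[3,3]^2.
HN type (ℓ=3): μ^(1)=4; μ^(2)=-1/2; μ^(3)=-14

((0, 0, 4); (2, 2, 0); (0, 1, 0))


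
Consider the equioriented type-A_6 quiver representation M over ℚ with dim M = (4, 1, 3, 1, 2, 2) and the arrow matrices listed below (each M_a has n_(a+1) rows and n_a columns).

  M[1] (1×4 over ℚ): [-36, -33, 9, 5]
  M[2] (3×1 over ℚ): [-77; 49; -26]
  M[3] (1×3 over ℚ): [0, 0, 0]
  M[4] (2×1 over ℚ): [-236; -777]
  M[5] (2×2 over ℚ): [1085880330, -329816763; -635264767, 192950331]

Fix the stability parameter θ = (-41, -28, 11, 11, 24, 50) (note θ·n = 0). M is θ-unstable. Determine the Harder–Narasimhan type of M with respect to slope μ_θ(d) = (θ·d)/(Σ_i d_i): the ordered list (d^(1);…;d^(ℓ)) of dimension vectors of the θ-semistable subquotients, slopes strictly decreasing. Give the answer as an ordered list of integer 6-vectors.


Interval decomposition of M: I[1,1]^3, I[1,3], I[3,3]^2, I[4,6], I[5,6].
HN type (ℓ=5): μ^(1)=50; μ^(2)=24; μ^(3)=11; μ^(4)=-28; μ^(5)=-41

((0, 0, 0, 0, 0, 2); (0, 0, 0, 0, 2, 0); (0, 0, 3, 1, 0, 0); (0, 1, 0, 0, 0, 0); (4, 0, 0, 0, 0, 0))


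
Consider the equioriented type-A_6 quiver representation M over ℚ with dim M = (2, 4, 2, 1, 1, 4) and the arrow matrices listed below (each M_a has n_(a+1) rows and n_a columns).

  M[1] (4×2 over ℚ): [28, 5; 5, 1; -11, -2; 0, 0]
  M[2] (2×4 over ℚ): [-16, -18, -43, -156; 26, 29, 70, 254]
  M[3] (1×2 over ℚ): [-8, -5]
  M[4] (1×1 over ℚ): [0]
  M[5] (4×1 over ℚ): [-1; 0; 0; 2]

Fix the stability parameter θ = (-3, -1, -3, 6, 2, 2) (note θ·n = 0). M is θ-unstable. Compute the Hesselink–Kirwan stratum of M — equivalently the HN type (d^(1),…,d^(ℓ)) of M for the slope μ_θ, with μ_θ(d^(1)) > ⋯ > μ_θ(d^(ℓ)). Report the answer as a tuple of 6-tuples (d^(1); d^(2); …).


Interval decomposition of M: I[1,3], I[1,4], I[2,2]^2, I[5,6], I[6,6]^3.
HN type (ℓ=5): μ^(1)=6; μ^(2)=2; μ^(3)=-1; μ^(4)=-2; μ^(5)=-3

((0, 0, 0, 1, 0, 0); (0, 0, 0, 0, 1, 4); (0, 2, 0, 0, 0, 0); (0, 2, 2, 0, 0, 0); (2, 0, 0, 0, 0, 0))


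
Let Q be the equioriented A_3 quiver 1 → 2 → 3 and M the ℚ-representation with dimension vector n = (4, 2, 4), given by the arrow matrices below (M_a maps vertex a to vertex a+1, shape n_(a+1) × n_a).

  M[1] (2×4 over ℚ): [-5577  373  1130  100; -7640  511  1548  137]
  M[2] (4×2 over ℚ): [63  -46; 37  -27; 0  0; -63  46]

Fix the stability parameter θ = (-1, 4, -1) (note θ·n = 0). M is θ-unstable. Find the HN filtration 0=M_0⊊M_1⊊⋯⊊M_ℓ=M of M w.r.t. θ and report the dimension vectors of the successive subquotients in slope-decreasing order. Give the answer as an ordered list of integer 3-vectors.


Barcode: M ≅ I[1,1]^2, I[1,3]^2, I[3,3]^2. HN layers by μ_θ (2 steps, strictly decreasing):
  μ^(1)=3/2; μ^(2)=-1

((0, 2, 2); (4, 0, 2))


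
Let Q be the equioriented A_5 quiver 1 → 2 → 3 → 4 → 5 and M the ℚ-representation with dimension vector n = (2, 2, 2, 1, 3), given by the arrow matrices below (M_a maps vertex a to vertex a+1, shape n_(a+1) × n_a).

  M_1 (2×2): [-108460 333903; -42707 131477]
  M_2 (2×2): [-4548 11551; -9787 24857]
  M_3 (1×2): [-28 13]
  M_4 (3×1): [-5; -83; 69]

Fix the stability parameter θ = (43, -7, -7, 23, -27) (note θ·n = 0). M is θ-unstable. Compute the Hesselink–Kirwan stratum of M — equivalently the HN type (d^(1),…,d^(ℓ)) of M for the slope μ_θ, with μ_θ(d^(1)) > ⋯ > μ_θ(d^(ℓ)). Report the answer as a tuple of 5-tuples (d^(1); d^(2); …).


Interval decomposition of M: I[1,3], I[1,5], I[5,5]^2.
HN type (ℓ=3): μ^(1)=29/3; μ^(2)=5; μ^(3)=-27

((1, 1, 1, 0, 0); (1, 1, 1, 1, 1); (0, 0, 0, 0, 2))


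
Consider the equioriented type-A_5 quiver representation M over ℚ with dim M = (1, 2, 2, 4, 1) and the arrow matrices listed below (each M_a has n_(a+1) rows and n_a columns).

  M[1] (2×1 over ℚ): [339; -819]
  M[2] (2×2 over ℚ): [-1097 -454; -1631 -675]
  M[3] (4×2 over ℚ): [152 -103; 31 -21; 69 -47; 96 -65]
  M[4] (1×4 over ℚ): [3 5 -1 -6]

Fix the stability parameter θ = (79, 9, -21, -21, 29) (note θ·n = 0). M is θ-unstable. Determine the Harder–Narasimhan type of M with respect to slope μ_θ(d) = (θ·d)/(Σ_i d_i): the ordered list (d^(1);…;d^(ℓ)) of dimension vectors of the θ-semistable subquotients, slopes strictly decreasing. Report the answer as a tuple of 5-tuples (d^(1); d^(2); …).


Interval decomposition of M: I[1,5], I[2,4], I[4,4]^2.
HN type (ℓ=4): μ^(1)=29; μ^(2)=23/2; μ^(3)=-11; μ^(4)=-21

((0, 0, 0, 0, 1); (1, 1, 1, 1, 0); (0, 1, 1, 1, 0); (0, 0, 0, 2, 0))


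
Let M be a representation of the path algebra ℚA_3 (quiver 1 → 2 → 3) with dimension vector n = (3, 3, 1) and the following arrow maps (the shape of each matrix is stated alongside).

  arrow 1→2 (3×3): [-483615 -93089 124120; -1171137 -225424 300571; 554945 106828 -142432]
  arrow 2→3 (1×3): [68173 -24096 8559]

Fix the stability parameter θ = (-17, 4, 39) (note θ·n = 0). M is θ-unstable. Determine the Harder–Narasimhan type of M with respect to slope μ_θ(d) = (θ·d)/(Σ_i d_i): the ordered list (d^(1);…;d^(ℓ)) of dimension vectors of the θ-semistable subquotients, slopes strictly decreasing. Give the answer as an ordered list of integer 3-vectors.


Via rank(M_{q-1}∘⋯∘M_p): M ≅ I[1,2]^2, I[1,3].
μ_θ-semistable layers: μ^(1)=39; μ^(2)=4; μ^(3)=-17

((0, 0, 1); (0, 3, 0); (3, 0, 0))


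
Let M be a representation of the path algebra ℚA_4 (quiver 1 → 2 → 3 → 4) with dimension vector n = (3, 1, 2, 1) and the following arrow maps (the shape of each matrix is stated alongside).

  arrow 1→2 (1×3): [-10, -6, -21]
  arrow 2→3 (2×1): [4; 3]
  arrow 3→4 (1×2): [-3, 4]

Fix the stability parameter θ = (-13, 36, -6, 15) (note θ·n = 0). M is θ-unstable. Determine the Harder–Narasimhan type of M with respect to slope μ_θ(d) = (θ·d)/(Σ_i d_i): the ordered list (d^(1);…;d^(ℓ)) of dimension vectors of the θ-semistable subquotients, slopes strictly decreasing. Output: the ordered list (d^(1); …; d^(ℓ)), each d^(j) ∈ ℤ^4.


Via rank(M_{q-1}∘⋯∘M_p): M ≅ I[1,1]^2, I[1,3], I[3,4].
μ_θ-semistable layers: μ^(1)=15; μ^(2)=-6; μ^(3)=-13

((0, 1, 1, 1); (0, 0, 1, 0); (3, 0, 0, 0))


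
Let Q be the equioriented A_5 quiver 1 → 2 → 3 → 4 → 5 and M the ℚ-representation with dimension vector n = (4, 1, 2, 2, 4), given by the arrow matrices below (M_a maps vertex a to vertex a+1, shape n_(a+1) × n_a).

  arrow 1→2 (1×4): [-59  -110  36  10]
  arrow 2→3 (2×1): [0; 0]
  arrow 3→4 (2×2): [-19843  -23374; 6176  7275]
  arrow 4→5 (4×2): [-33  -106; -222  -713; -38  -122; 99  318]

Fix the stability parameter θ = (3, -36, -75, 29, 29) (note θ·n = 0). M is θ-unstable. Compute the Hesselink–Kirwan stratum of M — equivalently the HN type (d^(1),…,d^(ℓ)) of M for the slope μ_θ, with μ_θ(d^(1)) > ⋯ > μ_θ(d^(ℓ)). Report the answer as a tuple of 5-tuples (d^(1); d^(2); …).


Barcode: M ≅ I[1,1]^3, I[1,2], I[3,5]^2, I[5,5]^2. HN layers by μ_θ (4 steps, strictly decreasing):
  μ^(1)=29; μ^(2)=3; μ^(3)=-33/2; μ^(4)=-75

((0, 0, 0, 2, 4); (3, 0, 0, 0, 0); (1, 1, 0, 0, 0); (0, 0, 2, 0, 0))


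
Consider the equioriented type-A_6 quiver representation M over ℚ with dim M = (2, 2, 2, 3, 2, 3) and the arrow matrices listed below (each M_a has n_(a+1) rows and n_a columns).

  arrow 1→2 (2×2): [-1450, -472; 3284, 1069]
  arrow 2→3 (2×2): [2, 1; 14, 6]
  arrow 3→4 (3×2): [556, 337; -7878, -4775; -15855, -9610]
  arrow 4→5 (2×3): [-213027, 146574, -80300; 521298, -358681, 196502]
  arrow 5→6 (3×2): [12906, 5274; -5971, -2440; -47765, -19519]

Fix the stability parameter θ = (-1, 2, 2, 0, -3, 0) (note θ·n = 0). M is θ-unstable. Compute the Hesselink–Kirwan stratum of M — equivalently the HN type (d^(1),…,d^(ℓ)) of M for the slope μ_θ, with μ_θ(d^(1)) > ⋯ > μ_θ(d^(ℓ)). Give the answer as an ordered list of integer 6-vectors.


Via rank(M_{q-1}∘⋯∘M_p): M ≅ I[1,4], I[1,6], I[4,6], I[6,6].
μ_θ-semistable layers: μ^(1)=4/3; μ^(2)=1/5; μ^(3)=0; μ^(4)=-1; μ^(5)=-3/2

((0, 1, 1, 1, 0, 0); (0, 1, 1, 1, 1, 1); (0, 0, 0, 0, 0, 2); (2, 0, 0, 0, 0, 0); (0, 0, 0, 1, 1, 0))


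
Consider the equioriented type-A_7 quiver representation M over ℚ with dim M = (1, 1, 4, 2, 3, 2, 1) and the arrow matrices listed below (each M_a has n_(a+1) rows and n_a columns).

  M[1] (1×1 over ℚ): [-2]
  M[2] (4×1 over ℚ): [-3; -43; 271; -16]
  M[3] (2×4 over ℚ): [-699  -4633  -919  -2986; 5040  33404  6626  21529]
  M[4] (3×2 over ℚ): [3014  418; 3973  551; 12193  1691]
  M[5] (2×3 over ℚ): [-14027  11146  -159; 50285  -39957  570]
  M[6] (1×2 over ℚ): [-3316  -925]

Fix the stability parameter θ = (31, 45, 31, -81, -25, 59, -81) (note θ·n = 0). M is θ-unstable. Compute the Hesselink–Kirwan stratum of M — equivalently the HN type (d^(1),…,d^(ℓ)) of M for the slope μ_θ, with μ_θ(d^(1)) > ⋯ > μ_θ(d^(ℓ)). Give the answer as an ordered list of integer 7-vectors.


Barcode: M ≅ I[1,7], I[3,3]^2, I[3,4], I[5,5], I[5,6]. HN layers by μ_θ (4 steps, strictly decreasing):
  μ^(1)=59; μ^(2)=31; μ^(3)=-3; μ^(4)=-25

((0, 0, 0, 0, 0, 1, 0); (0, 0, 2, 0, 0, 0, 0); (1, 1, 1, 1, 1, 1, 1); (0, 0, 1, 1, 2, 0, 0))


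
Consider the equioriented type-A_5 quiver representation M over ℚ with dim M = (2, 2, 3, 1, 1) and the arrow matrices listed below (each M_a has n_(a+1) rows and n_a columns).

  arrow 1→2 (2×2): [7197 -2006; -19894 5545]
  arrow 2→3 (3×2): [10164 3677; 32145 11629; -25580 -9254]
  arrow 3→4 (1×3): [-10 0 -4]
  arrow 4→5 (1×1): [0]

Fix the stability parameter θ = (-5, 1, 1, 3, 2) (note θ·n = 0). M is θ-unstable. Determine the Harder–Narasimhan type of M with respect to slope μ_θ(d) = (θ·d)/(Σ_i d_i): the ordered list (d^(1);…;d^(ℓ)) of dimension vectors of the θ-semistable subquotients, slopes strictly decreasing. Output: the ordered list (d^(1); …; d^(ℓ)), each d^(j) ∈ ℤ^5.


Barcode: M ≅ I[1,3], I[1,4], I[3,3], I[5,5]. HN layers by μ_θ (4 steps, strictly decreasing):
  μ^(1)=3; μ^(2)=2; μ^(3)=1; μ^(4)=-5

((0, 0, 0, 1, 0); (0, 0, 0, 0, 1); (0, 2, 3, 0, 0); (2, 0, 0, 0, 0))


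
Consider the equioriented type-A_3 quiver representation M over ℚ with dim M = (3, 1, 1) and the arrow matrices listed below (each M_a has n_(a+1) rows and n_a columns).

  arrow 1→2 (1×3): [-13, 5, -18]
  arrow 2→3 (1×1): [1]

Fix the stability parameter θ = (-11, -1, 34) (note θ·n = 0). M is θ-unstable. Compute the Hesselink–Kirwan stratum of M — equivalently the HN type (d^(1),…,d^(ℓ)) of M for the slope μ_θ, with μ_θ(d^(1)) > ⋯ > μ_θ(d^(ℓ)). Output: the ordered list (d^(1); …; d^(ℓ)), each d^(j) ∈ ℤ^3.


Barcode: M ≅ I[1,1]^2, I[1,3]. HN layers by μ_θ (3 steps, strictly decreasing):
  μ^(1)=34; μ^(2)=-1; μ^(3)=-11

((0, 0, 1); (0, 1, 0); (3, 0, 0))


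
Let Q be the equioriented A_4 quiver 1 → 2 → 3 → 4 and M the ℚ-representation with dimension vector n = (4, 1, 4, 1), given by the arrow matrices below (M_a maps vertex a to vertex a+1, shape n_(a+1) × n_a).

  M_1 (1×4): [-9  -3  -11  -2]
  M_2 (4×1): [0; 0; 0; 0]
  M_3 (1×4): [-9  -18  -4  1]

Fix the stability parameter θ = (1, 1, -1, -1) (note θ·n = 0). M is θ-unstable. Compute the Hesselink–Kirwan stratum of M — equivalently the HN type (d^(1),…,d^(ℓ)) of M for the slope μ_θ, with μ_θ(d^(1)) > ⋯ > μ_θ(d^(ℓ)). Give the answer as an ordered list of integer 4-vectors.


Interval decomposition of M: I[1,1]^3, I[1,2], I[3,3]^3, I[3,4].
HN type (ℓ=2): μ^(1)=1; μ^(2)=-1

((4, 1, 0, 0); (0, 0, 4, 1))


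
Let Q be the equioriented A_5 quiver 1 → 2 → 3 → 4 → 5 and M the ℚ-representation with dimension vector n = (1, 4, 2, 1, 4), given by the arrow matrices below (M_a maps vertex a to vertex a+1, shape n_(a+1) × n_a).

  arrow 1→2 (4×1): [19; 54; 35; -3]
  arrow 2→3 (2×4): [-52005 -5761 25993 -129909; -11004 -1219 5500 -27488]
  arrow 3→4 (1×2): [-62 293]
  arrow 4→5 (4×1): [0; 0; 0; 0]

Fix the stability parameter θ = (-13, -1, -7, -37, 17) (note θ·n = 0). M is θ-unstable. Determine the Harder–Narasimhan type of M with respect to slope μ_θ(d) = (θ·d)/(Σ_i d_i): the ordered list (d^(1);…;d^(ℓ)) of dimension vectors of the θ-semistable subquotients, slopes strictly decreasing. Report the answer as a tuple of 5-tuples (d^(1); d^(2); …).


Interval decomposition of M: I[1,3], I[2,2]^2, I[2,4], I[5,5]^4.
HN type (ℓ=5): μ^(1)=17; μ^(2)=-1; μ^(3)=-4; μ^(4)=-13; μ^(5)=-15

((0, 0, 0, 0, 4); (0, 2, 0, 0, 0); (0, 1, 1, 0, 0); (1, 0, 0, 0, 0); (0, 1, 1, 1, 0))


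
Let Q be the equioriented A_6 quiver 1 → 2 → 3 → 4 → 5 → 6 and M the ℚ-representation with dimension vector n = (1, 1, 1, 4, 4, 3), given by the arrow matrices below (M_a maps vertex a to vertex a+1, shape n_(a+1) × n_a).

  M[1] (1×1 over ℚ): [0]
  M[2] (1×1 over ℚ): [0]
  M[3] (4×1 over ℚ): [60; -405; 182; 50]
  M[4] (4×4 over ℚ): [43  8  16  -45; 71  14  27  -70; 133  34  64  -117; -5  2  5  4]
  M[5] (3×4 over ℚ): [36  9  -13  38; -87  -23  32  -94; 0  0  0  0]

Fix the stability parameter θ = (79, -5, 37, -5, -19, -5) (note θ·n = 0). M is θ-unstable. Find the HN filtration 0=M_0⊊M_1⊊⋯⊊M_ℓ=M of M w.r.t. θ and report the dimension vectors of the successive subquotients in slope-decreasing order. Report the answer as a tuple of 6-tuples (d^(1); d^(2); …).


Barcode: M ≅ I[1,1], I[2,2], I[3,6], I[4,5]^2, I[4,6], I[6,6]. HN layers by μ_θ (4 steps, strictly decreasing):
  μ^(1)=79; μ^(2)=2; μ^(3)=-5; μ^(4)=-12

((1, 0, 0, 0, 0, 0); (0, 0, 1, 1, 1, 1); (0, 1, 0, 0, 0, 2); (0, 0, 0, 3, 3, 0))


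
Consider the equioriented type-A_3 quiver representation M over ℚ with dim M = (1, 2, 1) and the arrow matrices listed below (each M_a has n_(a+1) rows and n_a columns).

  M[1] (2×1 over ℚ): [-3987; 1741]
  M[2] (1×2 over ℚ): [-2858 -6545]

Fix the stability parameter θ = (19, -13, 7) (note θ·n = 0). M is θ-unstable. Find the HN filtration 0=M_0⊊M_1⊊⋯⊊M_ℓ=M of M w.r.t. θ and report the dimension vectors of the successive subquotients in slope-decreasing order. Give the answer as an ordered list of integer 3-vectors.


Via rank(M_{q-1}∘⋯∘M_p): M ≅ I[1,3], I[2,2].
μ_θ-semistable layers: μ^(1)=7; μ^(2)=3; μ^(3)=-13

((0, 0, 1); (1, 1, 0); (0, 1, 0))


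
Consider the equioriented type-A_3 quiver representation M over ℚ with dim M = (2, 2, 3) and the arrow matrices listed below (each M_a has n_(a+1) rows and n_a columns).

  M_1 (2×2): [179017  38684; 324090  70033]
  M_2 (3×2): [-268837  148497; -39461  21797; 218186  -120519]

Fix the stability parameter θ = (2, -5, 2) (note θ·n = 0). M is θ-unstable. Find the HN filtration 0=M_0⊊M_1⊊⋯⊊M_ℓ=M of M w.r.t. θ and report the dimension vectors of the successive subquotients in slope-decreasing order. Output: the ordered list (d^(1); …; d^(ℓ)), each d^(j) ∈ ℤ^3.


Via rank(M_{q-1}∘⋯∘M_p): M ≅ I[1,3]^2, I[3,3].
μ_θ-semistable layers: μ^(1)=2; μ^(2)=-3/2

((0, 0, 3); (2, 2, 0))


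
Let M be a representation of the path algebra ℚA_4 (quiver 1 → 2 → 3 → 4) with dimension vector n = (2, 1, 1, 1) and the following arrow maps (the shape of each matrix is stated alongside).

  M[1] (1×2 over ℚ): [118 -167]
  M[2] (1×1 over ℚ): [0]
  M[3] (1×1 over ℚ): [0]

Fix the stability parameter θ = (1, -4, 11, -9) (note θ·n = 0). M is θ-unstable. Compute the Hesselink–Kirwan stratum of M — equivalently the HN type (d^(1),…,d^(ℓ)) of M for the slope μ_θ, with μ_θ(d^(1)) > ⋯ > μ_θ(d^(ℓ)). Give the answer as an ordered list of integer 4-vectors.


Barcode: M ≅ I[1,1], I[1,2], I[3,3], I[4,4]. HN layers by μ_θ (4 steps, strictly decreasing):
  μ^(1)=11; μ^(2)=1; μ^(3)=-3/2; μ^(4)=-9

((0, 0, 1, 0); (1, 0, 0, 0); (1, 1, 0, 0); (0, 0, 0, 1))


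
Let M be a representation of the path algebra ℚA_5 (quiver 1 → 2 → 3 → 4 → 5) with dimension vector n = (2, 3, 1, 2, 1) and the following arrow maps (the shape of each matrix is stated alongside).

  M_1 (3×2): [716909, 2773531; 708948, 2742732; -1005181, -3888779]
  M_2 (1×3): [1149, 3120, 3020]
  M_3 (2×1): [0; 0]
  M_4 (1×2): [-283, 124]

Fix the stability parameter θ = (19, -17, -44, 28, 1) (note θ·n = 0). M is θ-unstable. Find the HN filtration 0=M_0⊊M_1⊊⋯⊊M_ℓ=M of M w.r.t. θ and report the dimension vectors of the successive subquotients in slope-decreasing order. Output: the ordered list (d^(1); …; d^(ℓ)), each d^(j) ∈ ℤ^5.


Via rank(M_{q-1}∘⋯∘M_p): M ≅ I[1,1], I[1,3], I[2,2]^2, I[4,4], I[4,5].
μ_θ-semistable layers: μ^(1)=28; μ^(2)=19; μ^(3)=29/2; μ^(4)=-14; μ^(5)=-17

((0, 0, 0, 1, 0); (1, 0, 0, 0, 0); (0, 0, 0, 1, 1); (1, 1, 1, 0, 0); (0, 2, 0, 0, 0))


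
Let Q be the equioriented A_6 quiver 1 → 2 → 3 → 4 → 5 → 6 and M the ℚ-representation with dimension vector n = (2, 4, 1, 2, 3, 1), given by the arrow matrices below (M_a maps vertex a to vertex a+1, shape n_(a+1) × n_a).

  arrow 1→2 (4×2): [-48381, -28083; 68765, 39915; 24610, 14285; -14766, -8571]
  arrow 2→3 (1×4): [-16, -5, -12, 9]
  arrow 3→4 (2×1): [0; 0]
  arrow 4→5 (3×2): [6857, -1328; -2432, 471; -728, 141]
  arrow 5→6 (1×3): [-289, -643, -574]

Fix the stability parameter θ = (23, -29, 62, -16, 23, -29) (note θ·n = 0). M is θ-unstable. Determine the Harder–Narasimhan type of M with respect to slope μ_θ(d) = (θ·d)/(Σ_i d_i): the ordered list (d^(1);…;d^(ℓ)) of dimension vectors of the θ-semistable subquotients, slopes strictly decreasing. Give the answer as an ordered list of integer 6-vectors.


Via rank(M_{q-1}∘⋯∘M_p): M ≅ I[1,2], I[1,3], I[2,2]^2, I[4,5], I[4,6], I[5,5].
μ_θ-semistable layers: μ^(1)=62; μ^(2)=23; μ^(3)=-3; μ^(4)=-16; μ^(5)=-29

((0, 0, 1, 0, 0, 0); (0, 0, 0, 0, 2, 0); (2, 2, 0, 0, 1, 1); (0, 0, 0, 2, 0, 0); (0, 2, 0, 0, 0, 0))


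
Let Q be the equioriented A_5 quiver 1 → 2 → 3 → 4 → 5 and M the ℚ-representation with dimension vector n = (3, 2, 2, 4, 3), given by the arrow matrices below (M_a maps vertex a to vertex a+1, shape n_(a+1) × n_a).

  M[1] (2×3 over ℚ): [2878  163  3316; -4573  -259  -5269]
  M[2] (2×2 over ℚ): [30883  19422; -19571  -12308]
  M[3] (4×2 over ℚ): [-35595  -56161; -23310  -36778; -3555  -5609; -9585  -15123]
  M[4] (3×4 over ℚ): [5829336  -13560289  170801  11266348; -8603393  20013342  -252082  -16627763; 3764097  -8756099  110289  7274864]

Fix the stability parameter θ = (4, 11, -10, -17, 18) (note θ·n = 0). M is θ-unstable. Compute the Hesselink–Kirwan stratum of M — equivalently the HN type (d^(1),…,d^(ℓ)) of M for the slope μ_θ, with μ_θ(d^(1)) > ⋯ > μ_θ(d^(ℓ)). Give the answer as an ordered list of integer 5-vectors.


Barcode: M ≅ I[1,1], I[1,3], I[1,5], I[4,4], I[4,5]^2. HN layers by μ_θ (5 steps, strictly decreasing):
  μ^(1)=18; μ^(2)=4; μ^(3)=5/3; μ^(4)=-3; μ^(5)=-17

((0, 0, 0, 0, 3); (1, 0, 0, 0, 0); (1, 1, 1, 0, 0); (1, 1, 1, 1, 0); (0, 0, 0, 3, 0))


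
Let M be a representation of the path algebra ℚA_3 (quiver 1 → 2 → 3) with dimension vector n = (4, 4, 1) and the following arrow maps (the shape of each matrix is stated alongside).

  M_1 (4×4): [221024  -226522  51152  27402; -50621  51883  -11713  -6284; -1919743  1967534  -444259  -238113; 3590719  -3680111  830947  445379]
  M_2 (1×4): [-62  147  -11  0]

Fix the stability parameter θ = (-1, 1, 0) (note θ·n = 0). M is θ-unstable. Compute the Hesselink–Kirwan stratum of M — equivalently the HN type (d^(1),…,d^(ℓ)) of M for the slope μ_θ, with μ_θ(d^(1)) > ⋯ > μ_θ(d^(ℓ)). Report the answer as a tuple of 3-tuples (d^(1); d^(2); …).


Interval decomposition of M: I[1,1], I[1,2]^2, I[1,3], I[2,2].
HN type (ℓ=3): μ^(1)=1; μ^(2)=1/2; μ^(3)=-1

((0, 3, 0); (0, 1, 1); (4, 0, 0))


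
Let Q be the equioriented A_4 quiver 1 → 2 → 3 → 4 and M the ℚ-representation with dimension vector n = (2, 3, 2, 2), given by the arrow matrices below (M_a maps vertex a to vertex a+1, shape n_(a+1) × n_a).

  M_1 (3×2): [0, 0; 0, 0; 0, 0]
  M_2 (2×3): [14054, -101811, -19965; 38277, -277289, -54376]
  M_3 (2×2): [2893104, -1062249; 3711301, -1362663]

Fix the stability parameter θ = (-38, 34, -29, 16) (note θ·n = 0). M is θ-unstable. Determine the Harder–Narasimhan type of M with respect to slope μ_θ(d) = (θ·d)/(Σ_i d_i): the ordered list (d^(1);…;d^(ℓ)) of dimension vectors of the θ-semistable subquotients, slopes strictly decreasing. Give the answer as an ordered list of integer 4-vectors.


Interval decomposition of M: I[1,1]^2, I[2,2], I[2,4]^2.
HN type (ℓ=4): μ^(1)=34; μ^(2)=16; μ^(3)=5/2; μ^(4)=-38

((0, 1, 0, 0); (0, 0, 0, 2); (0, 2, 2, 0); (2, 0, 0, 0))


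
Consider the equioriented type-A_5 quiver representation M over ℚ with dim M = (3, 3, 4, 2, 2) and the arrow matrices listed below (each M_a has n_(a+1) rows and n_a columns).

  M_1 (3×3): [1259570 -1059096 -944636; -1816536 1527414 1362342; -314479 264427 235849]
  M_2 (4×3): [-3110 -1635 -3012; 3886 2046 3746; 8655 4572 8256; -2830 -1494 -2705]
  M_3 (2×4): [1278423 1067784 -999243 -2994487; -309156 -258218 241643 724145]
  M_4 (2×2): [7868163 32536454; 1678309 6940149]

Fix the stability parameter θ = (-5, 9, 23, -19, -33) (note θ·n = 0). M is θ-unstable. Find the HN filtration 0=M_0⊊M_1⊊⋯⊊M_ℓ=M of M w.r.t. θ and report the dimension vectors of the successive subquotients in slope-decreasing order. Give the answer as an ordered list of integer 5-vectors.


Barcode: M ≅ I[1,1], I[1,5]^2, I[2,3], I[3,3]. HN layers by μ_θ (3 steps, strictly decreasing):
  μ^(1)=23; μ^(2)=9; μ^(3)=-5

((0, 0, 2, 0, 0); (0, 1, 0, 0, 0); (3, 2, 2, 2, 2))


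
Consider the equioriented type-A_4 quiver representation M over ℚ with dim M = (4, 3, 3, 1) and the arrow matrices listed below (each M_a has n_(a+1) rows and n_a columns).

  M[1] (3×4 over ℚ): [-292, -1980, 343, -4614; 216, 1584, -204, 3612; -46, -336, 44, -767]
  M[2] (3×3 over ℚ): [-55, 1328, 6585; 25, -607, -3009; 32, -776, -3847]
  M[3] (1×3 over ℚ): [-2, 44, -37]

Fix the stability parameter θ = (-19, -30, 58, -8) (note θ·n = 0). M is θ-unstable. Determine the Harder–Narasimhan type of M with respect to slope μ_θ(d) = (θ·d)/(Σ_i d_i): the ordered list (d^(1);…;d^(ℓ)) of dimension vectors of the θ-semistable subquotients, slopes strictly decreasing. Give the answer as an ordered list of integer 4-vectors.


Via rank(M_{q-1}∘⋯∘M_p): M ≅ I[1,1]^2, I[1,3], I[1,4], I[2,3].
μ_θ-semistable layers: μ^(1)=58; μ^(2)=25; μ^(3)=-19; μ^(4)=-49/2; μ^(5)=-30

((0, 0, 2, 0); (0, 0, 1, 1); (2, 0, 0, 0); (2, 2, 0, 0); (0, 1, 0, 0))


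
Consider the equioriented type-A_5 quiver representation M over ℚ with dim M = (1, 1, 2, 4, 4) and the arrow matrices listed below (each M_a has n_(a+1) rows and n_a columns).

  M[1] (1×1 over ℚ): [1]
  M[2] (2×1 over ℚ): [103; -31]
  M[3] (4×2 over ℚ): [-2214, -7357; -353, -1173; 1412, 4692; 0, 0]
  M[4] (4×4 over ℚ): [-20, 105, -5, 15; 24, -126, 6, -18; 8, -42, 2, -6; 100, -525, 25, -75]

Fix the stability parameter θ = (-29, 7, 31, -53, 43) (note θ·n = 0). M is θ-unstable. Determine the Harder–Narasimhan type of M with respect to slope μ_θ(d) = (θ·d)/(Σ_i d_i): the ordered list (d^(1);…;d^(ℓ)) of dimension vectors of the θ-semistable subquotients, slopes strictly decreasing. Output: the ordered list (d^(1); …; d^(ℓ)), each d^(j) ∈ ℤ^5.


Via rank(M_{q-1}∘⋯∘M_p): M ≅ I[1,4], I[3,5], I[4,4]^2, I[5,5]^3.
μ_θ-semistable layers: μ^(1)=43; μ^(2)=-5; μ^(3)=-11; μ^(4)=-29; μ^(5)=-53

((0, 0, 0, 0, 4); (0, 1, 1, 1, 0); (0, 0, 1, 1, 0); (1, 0, 0, 0, 0); (0, 0, 0, 2, 0))


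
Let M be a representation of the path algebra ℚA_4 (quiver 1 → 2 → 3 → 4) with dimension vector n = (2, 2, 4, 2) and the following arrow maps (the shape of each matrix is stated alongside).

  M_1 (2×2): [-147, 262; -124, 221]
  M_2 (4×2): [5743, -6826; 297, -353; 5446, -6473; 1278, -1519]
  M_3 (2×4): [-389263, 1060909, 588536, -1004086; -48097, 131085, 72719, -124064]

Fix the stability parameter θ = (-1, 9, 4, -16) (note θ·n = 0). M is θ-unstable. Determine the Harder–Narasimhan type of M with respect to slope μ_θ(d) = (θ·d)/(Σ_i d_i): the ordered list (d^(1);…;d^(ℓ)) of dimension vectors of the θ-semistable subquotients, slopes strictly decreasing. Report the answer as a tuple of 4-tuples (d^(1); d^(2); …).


Barcode: M ≅ I[1,3], I[1,4], I[3,3], I[3,4]. HN layers by μ_θ (4 steps, strictly decreasing):
  μ^(1)=13/2; μ^(2)=4; μ^(3)=-1; μ^(4)=-6

((0, 1, 1, 0); (0, 0, 1, 0); (2, 1, 1, 1); (0, 0, 1, 1))


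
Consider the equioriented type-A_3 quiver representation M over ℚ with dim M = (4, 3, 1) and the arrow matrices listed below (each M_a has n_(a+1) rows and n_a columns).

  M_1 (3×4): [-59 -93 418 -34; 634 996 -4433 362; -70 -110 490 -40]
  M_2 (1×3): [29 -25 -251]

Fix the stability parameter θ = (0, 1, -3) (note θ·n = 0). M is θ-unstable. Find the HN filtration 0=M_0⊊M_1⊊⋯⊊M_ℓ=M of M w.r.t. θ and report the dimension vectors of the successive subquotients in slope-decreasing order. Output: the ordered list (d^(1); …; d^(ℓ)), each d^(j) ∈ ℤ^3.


Barcode: M ≅ I[1,1]^2, I[1,2], I[1,3], I[2,2]. HN layers by μ_θ (3 steps, strictly decreasing):
  μ^(1)=1; μ^(2)=0; μ^(3)=-2/3

((0, 2, 0); (3, 0, 0); (1, 1, 1))


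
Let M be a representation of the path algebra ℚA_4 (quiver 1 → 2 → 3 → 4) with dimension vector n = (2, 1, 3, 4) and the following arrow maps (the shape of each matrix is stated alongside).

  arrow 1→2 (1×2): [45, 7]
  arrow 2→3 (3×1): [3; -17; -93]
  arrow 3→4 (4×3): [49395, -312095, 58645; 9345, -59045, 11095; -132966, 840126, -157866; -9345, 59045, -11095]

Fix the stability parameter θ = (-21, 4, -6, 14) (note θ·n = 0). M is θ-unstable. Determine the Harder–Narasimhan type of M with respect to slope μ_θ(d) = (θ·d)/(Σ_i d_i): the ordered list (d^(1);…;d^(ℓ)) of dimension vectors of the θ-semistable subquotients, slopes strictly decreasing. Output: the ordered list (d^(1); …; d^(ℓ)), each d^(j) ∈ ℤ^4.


Barcode: M ≅ I[1,1], I[1,4], I[3,3]^2, I[4,4]^3. HN layers by μ_θ (4 steps, strictly decreasing):
  μ^(1)=14; μ^(2)=-1; μ^(3)=-6; μ^(4)=-21

((0, 0, 0, 4); (0, 1, 1, 0); (0, 0, 2, 0); (2, 0, 0, 0))


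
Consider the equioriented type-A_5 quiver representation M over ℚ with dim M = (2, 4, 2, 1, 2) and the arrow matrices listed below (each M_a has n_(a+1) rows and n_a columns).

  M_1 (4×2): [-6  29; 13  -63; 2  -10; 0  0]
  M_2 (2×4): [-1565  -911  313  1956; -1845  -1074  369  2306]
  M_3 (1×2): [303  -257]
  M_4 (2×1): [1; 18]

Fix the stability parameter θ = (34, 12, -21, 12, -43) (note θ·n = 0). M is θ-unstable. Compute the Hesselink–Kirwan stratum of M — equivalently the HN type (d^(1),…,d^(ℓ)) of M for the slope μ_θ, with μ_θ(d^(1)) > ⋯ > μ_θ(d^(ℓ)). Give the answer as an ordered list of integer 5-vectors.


Interval decomposition of M: I[1,3], I[1,5], I[2,2]^2, I[5,5].
HN type (ℓ=4): μ^(1)=12; μ^(2)=25/3; μ^(3)=-6/5; μ^(4)=-43

((0, 2, 0, 0, 0); (1, 1, 1, 0, 0); (1, 1, 1, 1, 1); (0, 0, 0, 0, 1))


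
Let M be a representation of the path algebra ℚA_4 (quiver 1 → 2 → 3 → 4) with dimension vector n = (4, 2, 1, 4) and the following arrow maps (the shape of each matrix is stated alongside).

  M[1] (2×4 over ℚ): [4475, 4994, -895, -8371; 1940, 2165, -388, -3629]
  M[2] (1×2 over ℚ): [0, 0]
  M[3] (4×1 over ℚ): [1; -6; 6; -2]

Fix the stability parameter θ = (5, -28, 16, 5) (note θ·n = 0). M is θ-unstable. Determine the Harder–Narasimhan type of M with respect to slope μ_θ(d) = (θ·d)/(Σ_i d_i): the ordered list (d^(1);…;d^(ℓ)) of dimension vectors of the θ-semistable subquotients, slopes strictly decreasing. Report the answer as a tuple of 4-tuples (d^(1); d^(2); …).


Interval decomposition of M: I[1,1]^2, I[1,2]^2, I[3,4], I[4,4]^3.
HN type (ℓ=3): μ^(1)=21/2; μ^(2)=5; μ^(3)=-23/2

((0, 0, 1, 1); (2, 0, 0, 3); (2, 2, 0, 0))


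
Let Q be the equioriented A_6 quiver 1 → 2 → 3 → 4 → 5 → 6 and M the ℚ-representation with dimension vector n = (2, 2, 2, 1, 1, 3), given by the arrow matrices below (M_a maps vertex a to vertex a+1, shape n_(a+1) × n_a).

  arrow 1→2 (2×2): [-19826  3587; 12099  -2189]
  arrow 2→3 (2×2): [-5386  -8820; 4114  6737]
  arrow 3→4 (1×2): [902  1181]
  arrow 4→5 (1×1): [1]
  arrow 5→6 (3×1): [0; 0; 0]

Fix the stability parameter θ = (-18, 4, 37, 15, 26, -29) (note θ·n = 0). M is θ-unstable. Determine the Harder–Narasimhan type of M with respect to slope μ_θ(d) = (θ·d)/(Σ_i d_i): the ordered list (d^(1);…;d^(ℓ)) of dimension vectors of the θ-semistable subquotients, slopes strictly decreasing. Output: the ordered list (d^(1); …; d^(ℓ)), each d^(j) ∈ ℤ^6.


Barcode: M ≅ I[1,3], I[1,5], I[6,6]^3. HN layers by μ_θ (5 steps, strictly decreasing):
  μ^(1)=37; μ^(2)=26; μ^(3)=4; μ^(4)=-18; μ^(5)=-29

((0, 0, 1, 0, 0, 0); (0, 0, 1, 1, 1, 0); (0, 2, 0, 0, 0, 0); (2, 0, 0, 0, 0, 0); (0, 0, 0, 0, 0, 3))


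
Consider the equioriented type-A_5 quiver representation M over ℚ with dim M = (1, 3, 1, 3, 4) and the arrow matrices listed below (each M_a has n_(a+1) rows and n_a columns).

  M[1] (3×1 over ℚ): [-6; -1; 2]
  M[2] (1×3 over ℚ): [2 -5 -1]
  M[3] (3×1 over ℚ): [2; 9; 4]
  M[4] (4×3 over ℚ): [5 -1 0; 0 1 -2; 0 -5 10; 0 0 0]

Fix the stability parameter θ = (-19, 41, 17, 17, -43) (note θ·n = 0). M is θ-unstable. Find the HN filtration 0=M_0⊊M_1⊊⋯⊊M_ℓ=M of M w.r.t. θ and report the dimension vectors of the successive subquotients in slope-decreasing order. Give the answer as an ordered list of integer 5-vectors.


Via rank(M_{q-1}∘⋯∘M_p): M ≅ I[1,5], I[2,2]^2, I[4,4], I[4,5], I[5,5]^2.
μ_θ-semistable layers: μ^(1)=41; μ^(2)=17; μ^(3)=8; μ^(4)=-13; μ^(5)=-19; μ^(6)=-43

((0, 2, 0, 0, 0); (0, 0, 0, 1, 0); (0, 1, 1, 1, 1); (0, 0, 0, 1, 1); (1, 0, 0, 0, 0); (0, 0, 0, 0, 2))


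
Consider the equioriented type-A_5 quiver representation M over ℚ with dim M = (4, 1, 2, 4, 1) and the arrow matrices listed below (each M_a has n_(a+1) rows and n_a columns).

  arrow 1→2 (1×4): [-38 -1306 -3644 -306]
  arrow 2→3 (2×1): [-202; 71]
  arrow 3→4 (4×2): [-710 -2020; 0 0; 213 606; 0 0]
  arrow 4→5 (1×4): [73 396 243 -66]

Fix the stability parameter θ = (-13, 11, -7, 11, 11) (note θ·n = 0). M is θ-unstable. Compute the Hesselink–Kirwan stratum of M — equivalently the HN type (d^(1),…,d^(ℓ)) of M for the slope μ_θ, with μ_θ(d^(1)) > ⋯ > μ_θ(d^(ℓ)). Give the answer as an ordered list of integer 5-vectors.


Barcode: M ≅ I[1,1]^3, I[1,3], I[3,5], I[4,4]^3. HN layers by μ_θ (4 steps, strictly decreasing):
  μ^(1)=11; μ^(2)=2; μ^(3)=-7; μ^(4)=-13

((0, 0, 0, 4, 1); (0, 1, 1, 0, 0); (0, 0, 1, 0, 0); (4, 0, 0, 0, 0))


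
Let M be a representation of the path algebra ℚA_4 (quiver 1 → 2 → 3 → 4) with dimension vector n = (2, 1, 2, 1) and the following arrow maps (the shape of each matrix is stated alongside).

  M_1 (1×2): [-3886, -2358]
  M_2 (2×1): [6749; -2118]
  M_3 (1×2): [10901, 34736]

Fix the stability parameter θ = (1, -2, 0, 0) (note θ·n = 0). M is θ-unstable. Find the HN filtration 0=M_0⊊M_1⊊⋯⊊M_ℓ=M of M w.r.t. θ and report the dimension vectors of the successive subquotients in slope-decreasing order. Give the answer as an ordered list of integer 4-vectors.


Barcode: M ≅ I[1,1], I[1,4], I[3,3]. HN layers by μ_θ (3 steps, strictly decreasing):
  μ^(1)=1; μ^(2)=0; μ^(3)=-1/2

((1, 0, 0, 0); (0, 0, 2, 1); (1, 1, 0, 0))


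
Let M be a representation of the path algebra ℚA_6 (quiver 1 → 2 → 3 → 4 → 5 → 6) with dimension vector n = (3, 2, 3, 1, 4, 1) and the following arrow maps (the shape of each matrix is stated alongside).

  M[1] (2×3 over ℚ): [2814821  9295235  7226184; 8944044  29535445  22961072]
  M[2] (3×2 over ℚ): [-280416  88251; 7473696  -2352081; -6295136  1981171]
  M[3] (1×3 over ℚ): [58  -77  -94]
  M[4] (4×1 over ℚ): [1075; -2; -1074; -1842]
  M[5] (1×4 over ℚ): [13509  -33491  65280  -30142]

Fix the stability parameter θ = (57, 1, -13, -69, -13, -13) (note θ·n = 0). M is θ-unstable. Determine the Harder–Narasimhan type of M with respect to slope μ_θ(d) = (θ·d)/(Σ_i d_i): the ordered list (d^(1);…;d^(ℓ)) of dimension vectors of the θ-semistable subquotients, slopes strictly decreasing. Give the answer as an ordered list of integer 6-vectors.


Interval decomposition of M: I[1,1], I[1,2], I[1,6], I[3,3]^2, I[5,5]^3.
HN type (ℓ=4): μ^(1)=57; μ^(2)=29; μ^(3)=-25/3; μ^(4)=-13

((1, 0, 0, 0, 0, 0); (1, 1, 0, 0, 0, 0); (1, 1, 1, 1, 1, 1); (0, 0, 2, 0, 3, 0))


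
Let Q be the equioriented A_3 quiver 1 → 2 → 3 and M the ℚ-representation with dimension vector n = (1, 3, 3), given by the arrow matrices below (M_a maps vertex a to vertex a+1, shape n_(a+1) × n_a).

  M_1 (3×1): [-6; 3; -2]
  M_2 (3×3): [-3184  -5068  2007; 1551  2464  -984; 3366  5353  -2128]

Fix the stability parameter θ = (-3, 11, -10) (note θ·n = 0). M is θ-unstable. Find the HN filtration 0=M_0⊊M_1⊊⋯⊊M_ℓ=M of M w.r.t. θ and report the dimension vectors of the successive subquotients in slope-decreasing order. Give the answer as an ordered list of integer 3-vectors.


Via rank(M_{q-1}∘⋯∘M_p): M ≅ I[1,3], I[2,3]^2.
μ_θ-semistable layers: μ^(1)=1/2; μ^(2)=-3

((0, 3, 3); (1, 0, 0))


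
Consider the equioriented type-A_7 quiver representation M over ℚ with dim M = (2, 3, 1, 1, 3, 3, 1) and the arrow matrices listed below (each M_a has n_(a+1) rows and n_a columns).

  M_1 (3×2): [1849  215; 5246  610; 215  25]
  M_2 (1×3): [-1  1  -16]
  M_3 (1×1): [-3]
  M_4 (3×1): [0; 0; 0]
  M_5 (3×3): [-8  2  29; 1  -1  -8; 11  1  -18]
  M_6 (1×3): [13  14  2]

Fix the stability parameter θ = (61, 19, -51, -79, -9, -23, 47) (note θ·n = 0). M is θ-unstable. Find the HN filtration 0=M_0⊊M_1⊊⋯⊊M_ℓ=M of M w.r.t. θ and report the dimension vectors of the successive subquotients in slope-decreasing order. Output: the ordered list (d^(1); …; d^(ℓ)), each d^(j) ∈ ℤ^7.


Barcode: M ≅ I[1,1], I[1,4], I[2,2]^2, I[5,5], I[5,6], I[5,7], I[6,6]. HN layers by μ_θ (7 steps, strictly decreasing):
  μ^(1)=61; μ^(2)=47; μ^(3)=19; μ^(4)=-9; μ^(5)=-25/2; μ^(6)=-16; μ^(7)=-23

((1, 0, 0, 0, 0, 0, 0); (0, 0, 0, 0, 0, 0, 1); (0, 2, 0, 0, 0, 0, 0); (0, 0, 0, 0, 1, 0, 0); (1, 1, 1, 1, 0, 0, 0); (0, 0, 0, 0, 2, 2, 0); (0, 0, 0, 0, 0, 1, 0))
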